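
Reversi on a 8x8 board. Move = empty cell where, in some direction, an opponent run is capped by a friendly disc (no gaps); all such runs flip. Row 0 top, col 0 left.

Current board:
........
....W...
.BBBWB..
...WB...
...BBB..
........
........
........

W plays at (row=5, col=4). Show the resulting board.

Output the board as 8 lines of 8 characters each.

Answer: ........
....W...
.BBBWB..
...WW...
...BWB..
....W...
........
........

Derivation:
Place W at (5,4); scan 8 dirs for brackets.
Dir NW: opp run (4,3), next='.' -> no flip
Dir N: opp run (4,4) (3,4) capped by W -> flip
Dir NE: opp run (4,5), next='.' -> no flip
Dir W: first cell '.' (not opp) -> no flip
Dir E: first cell '.' (not opp) -> no flip
Dir SW: first cell '.' (not opp) -> no flip
Dir S: first cell '.' (not opp) -> no flip
Dir SE: first cell '.' (not opp) -> no flip
All flips: (3,4) (4,4)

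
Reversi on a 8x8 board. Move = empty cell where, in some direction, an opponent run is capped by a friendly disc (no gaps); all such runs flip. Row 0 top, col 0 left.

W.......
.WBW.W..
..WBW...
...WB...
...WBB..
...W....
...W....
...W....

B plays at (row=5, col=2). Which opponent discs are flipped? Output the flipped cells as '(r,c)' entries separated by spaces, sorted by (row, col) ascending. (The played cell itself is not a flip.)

Dir NW: first cell '.' (not opp) -> no flip
Dir N: first cell '.' (not opp) -> no flip
Dir NE: opp run (4,3) capped by B -> flip
Dir W: first cell '.' (not opp) -> no flip
Dir E: opp run (5,3), next='.' -> no flip
Dir SW: first cell '.' (not opp) -> no flip
Dir S: first cell '.' (not opp) -> no flip
Dir SE: opp run (6,3), next='.' -> no flip

Answer: (4,3)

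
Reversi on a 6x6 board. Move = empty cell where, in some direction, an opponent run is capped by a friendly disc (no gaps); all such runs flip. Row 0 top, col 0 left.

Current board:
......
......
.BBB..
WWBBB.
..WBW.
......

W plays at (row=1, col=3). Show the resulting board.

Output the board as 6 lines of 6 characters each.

Answer: ......
...W..
.BWB..
WWBBB.
..WBW.
......

Derivation:
Place W at (1,3); scan 8 dirs for brackets.
Dir NW: first cell '.' (not opp) -> no flip
Dir N: first cell '.' (not opp) -> no flip
Dir NE: first cell '.' (not opp) -> no flip
Dir W: first cell '.' (not opp) -> no flip
Dir E: first cell '.' (not opp) -> no flip
Dir SW: opp run (2,2) capped by W -> flip
Dir S: opp run (2,3) (3,3) (4,3), next='.' -> no flip
Dir SE: first cell '.' (not opp) -> no flip
All flips: (2,2)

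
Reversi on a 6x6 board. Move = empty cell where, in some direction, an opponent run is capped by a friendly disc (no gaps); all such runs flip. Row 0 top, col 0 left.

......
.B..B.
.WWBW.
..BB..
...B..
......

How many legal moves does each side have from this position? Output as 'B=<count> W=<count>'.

-- B to move --
(1,0): flips 1 -> legal
(1,2): flips 1 -> legal
(1,3): no bracket -> illegal
(1,5): flips 1 -> legal
(2,0): flips 2 -> legal
(2,5): flips 1 -> legal
(3,0): no bracket -> illegal
(3,1): flips 1 -> legal
(3,4): flips 1 -> legal
(3,5): no bracket -> illegal
B mobility = 7
-- W to move --
(0,0): flips 1 -> legal
(0,1): flips 1 -> legal
(0,2): no bracket -> illegal
(0,3): no bracket -> illegal
(0,4): flips 1 -> legal
(0,5): no bracket -> illegal
(1,0): no bracket -> illegal
(1,2): no bracket -> illegal
(1,3): no bracket -> illegal
(1,5): no bracket -> illegal
(2,0): no bracket -> illegal
(2,5): no bracket -> illegal
(3,1): no bracket -> illegal
(3,4): no bracket -> illegal
(4,1): no bracket -> illegal
(4,2): flips 2 -> legal
(4,4): flips 1 -> legal
(5,2): no bracket -> illegal
(5,3): no bracket -> illegal
(5,4): flips 2 -> legal
W mobility = 6

Answer: B=7 W=6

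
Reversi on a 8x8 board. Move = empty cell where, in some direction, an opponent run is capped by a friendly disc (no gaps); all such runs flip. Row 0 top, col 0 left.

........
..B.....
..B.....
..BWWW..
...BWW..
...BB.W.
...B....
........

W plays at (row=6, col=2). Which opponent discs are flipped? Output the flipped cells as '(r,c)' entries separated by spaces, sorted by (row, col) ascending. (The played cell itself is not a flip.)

Dir NW: first cell '.' (not opp) -> no flip
Dir N: first cell '.' (not opp) -> no flip
Dir NE: opp run (5,3) capped by W -> flip
Dir W: first cell '.' (not opp) -> no flip
Dir E: opp run (6,3), next='.' -> no flip
Dir SW: first cell '.' (not opp) -> no flip
Dir S: first cell '.' (not opp) -> no flip
Dir SE: first cell '.' (not opp) -> no flip

Answer: (5,3)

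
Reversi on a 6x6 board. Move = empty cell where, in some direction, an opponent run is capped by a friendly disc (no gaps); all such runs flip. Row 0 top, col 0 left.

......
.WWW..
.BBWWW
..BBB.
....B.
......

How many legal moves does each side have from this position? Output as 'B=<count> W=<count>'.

Answer: B=7 W=9

Derivation:
-- B to move --
(0,0): flips 1 -> legal
(0,1): flips 3 -> legal
(0,2): flips 1 -> legal
(0,3): flips 3 -> legal
(0,4): flips 1 -> legal
(1,0): no bracket -> illegal
(1,4): flips 2 -> legal
(1,5): flips 1 -> legal
(2,0): no bracket -> illegal
(3,5): no bracket -> illegal
B mobility = 7
-- W to move --
(1,0): no bracket -> illegal
(2,0): flips 2 -> legal
(3,0): flips 1 -> legal
(3,1): flips 2 -> legal
(3,5): no bracket -> illegal
(4,1): flips 1 -> legal
(4,2): flips 3 -> legal
(4,3): flips 2 -> legal
(4,5): flips 1 -> legal
(5,3): no bracket -> illegal
(5,4): flips 2 -> legal
(5,5): flips 3 -> legal
W mobility = 9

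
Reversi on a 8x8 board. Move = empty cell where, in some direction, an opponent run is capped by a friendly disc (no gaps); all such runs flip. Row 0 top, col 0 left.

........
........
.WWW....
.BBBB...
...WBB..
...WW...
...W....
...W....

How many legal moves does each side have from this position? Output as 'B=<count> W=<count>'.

-- B to move --
(1,0): flips 1 -> legal
(1,1): flips 2 -> legal
(1,2): flips 2 -> legal
(1,3): flips 2 -> legal
(1,4): flips 1 -> legal
(2,0): no bracket -> illegal
(2,4): no bracket -> illegal
(3,0): no bracket -> illegal
(4,2): flips 1 -> legal
(5,2): flips 1 -> legal
(5,5): no bracket -> illegal
(6,2): flips 1 -> legal
(6,4): flips 1 -> legal
(6,5): flips 2 -> legal
(7,2): flips 2 -> legal
(7,4): no bracket -> illegal
B mobility = 11
-- W to move --
(2,0): no bracket -> illegal
(2,4): flips 2 -> legal
(2,5): flips 1 -> legal
(3,0): no bracket -> illegal
(3,5): flips 1 -> legal
(3,6): flips 1 -> legal
(4,0): flips 1 -> legal
(4,1): flips 2 -> legal
(4,2): flips 1 -> legal
(4,6): flips 2 -> legal
(5,5): flips 2 -> legal
(5,6): flips 2 -> legal
W mobility = 10

Answer: B=11 W=10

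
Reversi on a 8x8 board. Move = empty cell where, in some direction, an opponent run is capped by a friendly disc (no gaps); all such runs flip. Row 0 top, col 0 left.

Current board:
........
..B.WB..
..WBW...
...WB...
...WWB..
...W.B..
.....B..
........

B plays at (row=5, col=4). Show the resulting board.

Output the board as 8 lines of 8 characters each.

Place B at (5,4); scan 8 dirs for brackets.
Dir NW: opp run (4,3), next='.' -> no flip
Dir N: opp run (4,4) capped by B -> flip
Dir NE: first cell 'B' (not opp) -> no flip
Dir W: opp run (5,3), next='.' -> no flip
Dir E: first cell 'B' (not opp) -> no flip
Dir SW: first cell '.' (not opp) -> no flip
Dir S: first cell '.' (not opp) -> no flip
Dir SE: first cell 'B' (not opp) -> no flip
All flips: (4,4)

Answer: ........
..B.WB..
..WBW...
...WB...
...WBB..
...WBB..
.....B..
........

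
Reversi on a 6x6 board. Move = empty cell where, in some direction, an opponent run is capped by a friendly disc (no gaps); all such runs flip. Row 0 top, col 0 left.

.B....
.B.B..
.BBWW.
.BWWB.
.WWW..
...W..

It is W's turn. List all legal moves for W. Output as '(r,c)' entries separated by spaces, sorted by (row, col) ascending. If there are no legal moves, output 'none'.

(0,0): flips 2 -> legal
(0,2): flips 1 -> legal
(0,3): flips 1 -> legal
(0,4): no bracket -> illegal
(1,0): flips 1 -> legal
(1,2): flips 1 -> legal
(1,4): no bracket -> illegal
(2,0): flips 3 -> legal
(2,5): flips 1 -> legal
(3,0): flips 1 -> legal
(3,5): flips 1 -> legal
(4,0): no bracket -> illegal
(4,4): flips 1 -> legal
(4,5): flips 1 -> legal

Answer: (0,0) (0,2) (0,3) (1,0) (1,2) (2,0) (2,5) (3,0) (3,5) (4,4) (4,5)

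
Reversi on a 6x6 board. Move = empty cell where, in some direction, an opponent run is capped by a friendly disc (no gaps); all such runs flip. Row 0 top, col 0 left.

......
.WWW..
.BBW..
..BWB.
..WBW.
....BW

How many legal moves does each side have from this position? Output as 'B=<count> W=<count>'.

-- B to move --
(0,0): flips 1 -> legal
(0,1): flips 3 -> legal
(0,2): flips 1 -> legal
(0,3): flips 4 -> legal
(0,4): flips 1 -> legal
(1,0): no bracket -> illegal
(1,4): flips 1 -> legal
(2,0): no bracket -> illegal
(2,4): flips 1 -> legal
(3,1): no bracket -> illegal
(3,5): no bracket -> illegal
(4,1): flips 1 -> legal
(4,5): flips 1 -> legal
(5,1): no bracket -> illegal
(5,2): flips 1 -> legal
(5,3): no bracket -> illegal
B mobility = 10
-- W to move --
(1,0): no bracket -> illegal
(2,0): flips 2 -> legal
(2,4): flips 1 -> legal
(2,5): no bracket -> illegal
(3,0): flips 1 -> legal
(3,1): flips 3 -> legal
(3,5): flips 1 -> legal
(4,1): flips 1 -> legal
(4,5): flips 1 -> legal
(5,2): no bracket -> illegal
(5,3): flips 2 -> legal
W mobility = 8

Answer: B=10 W=8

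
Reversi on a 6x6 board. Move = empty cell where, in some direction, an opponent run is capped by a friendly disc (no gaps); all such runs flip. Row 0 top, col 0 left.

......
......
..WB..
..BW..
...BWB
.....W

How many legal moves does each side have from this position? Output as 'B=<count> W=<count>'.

-- B to move --
(1,1): no bracket -> illegal
(1,2): flips 1 -> legal
(1,3): no bracket -> illegal
(2,1): flips 1 -> legal
(2,4): no bracket -> illegal
(3,1): no bracket -> illegal
(3,4): flips 1 -> legal
(3,5): no bracket -> illegal
(4,2): no bracket -> illegal
(5,3): no bracket -> illegal
(5,4): no bracket -> illegal
B mobility = 3
-- W to move --
(1,2): no bracket -> illegal
(1,3): flips 1 -> legal
(1,4): no bracket -> illegal
(2,1): no bracket -> illegal
(2,4): flips 1 -> legal
(3,1): flips 1 -> legal
(3,4): no bracket -> illegal
(3,5): flips 1 -> legal
(4,1): no bracket -> illegal
(4,2): flips 2 -> legal
(5,2): no bracket -> illegal
(5,3): flips 1 -> legal
(5,4): no bracket -> illegal
W mobility = 6

Answer: B=3 W=6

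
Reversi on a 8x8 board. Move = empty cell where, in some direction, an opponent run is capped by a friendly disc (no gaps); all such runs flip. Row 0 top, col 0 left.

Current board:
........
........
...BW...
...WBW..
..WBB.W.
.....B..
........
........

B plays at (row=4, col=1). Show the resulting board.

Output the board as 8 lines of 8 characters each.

Place B at (4,1); scan 8 dirs for brackets.
Dir NW: first cell '.' (not opp) -> no flip
Dir N: first cell '.' (not opp) -> no flip
Dir NE: first cell '.' (not opp) -> no flip
Dir W: first cell '.' (not opp) -> no flip
Dir E: opp run (4,2) capped by B -> flip
Dir SW: first cell '.' (not opp) -> no flip
Dir S: first cell '.' (not opp) -> no flip
Dir SE: first cell '.' (not opp) -> no flip
All flips: (4,2)

Answer: ........
........
...BW...
...WBW..
.BBBB.W.
.....B..
........
........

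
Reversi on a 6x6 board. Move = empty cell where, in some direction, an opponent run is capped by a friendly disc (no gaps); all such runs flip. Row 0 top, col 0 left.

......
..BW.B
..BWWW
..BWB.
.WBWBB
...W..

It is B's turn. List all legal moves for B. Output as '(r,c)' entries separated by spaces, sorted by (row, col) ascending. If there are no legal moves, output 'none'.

(0,2): no bracket -> illegal
(0,3): no bracket -> illegal
(0,4): flips 1 -> legal
(1,4): flips 3 -> legal
(3,0): no bracket -> illegal
(3,1): no bracket -> illegal
(3,5): flips 1 -> legal
(4,0): flips 1 -> legal
(5,0): flips 1 -> legal
(5,1): no bracket -> illegal
(5,2): flips 1 -> legal
(5,4): flips 1 -> legal

Answer: (0,4) (1,4) (3,5) (4,0) (5,0) (5,2) (5,4)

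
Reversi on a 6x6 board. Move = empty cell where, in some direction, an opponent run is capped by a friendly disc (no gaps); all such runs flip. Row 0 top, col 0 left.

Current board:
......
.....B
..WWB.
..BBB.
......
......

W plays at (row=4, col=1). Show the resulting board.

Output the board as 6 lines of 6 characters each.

Answer: ......
.....B
..WWB.
..WBB.
.W....
......

Derivation:
Place W at (4,1); scan 8 dirs for brackets.
Dir NW: first cell '.' (not opp) -> no flip
Dir N: first cell '.' (not opp) -> no flip
Dir NE: opp run (3,2) capped by W -> flip
Dir W: first cell '.' (not opp) -> no flip
Dir E: first cell '.' (not opp) -> no flip
Dir SW: first cell '.' (not opp) -> no flip
Dir S: first cell '.' (not opp) -> no flip
Dir SE: first cell '.' (not opp) -> no flip
All flips: (3,2)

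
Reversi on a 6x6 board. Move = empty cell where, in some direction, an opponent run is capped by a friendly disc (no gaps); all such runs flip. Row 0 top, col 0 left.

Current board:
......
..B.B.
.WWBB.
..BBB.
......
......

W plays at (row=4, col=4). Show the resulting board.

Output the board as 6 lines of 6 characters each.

Place W at (4,4); scan 8 dirs for brackets.
Dir NW: opp run (3,3) capped by W -> flip
Dir N: opp run (3,4) (2,4) (1,4), next='.' -> no flip
Dir NE: first cell '.' (not opp) -> no flip
Dir W: first cell '.' (not opp) -> no flip
Dir E: first cell '.' (not opp) -> no flip
Dir SW: first cell '.' (not opp) -> no flip
Dir S: first cell '.' (not opp) -> no flip
Dir SE: first cell '.' (not opp) -> no flip
All flips: (3,3)

Answer: ......
..B.B.
.WWBB.
..BWB.
....W.
......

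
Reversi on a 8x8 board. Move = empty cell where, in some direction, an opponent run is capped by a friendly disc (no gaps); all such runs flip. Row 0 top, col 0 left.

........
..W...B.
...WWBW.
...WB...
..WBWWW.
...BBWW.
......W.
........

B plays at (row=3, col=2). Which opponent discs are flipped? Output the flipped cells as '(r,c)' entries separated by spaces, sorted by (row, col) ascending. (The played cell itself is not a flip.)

Answer: (3,3)

Derivation:
Dir NW: first cell '.' (not opp) -> no flip
Dir N: first cell '.' (not opp) -> no flip
Dir NE: opp run (2,3), next='.' -> no flip
Dir W: first cell '.' (not opp) -> no flip
Dir E: opp run (3,3) capped by B -> flip
Dir SW: first cell '.' (not opp) -> no flip
Dir S: opp run (4,2), next='.' -> no flip
Dir SE: first cell 'B' (not opp) -> no flip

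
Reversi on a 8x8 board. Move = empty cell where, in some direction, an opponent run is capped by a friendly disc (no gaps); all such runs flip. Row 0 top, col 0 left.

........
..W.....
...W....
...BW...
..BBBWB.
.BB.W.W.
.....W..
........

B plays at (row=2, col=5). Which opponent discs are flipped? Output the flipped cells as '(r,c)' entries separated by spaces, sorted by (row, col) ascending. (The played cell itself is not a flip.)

Dir NW: first cell '.' (not opp) -> no flip
Dir N: first cell '.' (not opp) -> no flip
Dir NE: first cell '.' (not opp) -> no flip
Dir W: first cell '.' (not opp) -> no flip
Dir E: first cell '.' (not opp) -> no flip
Dir SW: opp run (3,4) capped by B -> flip
Dir S: first cell '.' (not opp) -> no flip
Dir SE: first cell '.' (not opp) -> no flip

Answer: (3,4)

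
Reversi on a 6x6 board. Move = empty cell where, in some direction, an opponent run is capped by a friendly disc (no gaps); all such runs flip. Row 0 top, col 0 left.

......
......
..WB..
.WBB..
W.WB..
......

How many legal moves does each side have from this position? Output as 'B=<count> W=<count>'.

-- B to move --
(1,1): flips 1 -> legal
(1,2): flips 1 -> legal
(1,3): no bracket -> illegal
(2,0): no bracket -> illegal
(2,1): flips 1 -> legal
(3,0): flips 1 -> legal
(4,1): flips 1 -> legal
(5,0): no bracket -> illegal
(5,1): flips 1 -> legal
(5,2): flips 1 -> legal
(5,3): no bracket -> illegal
B mobility = 7
-- W to move --
(1,2): no bracket -> illegal
(1,3): no bracket -> illegal
(1,4): no bracket -> illegal
(2,1): no bracket -> illegal
(2,4): flips 2 -> legal
(3,4): flips 2 -> legal
(4,1): no bracket -> illegal
(4,4): flips 2 -> legal
(5,2): no bracket -> illegal
(5,3): no bracket -> illegal
(5,4): no bracket -> illegal
W mobility = 3

Answer: B=7 W=3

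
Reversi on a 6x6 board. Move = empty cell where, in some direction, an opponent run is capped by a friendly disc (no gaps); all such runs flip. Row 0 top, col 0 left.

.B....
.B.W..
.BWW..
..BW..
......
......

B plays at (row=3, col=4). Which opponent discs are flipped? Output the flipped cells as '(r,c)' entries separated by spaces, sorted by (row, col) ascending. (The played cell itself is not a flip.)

Dir NW: opp run (2,3), next='.' -> no flip
Dir N: first cell '.' (not opp) -> no flip
Dir NE: first cell '.' (not opp) -> no flip
Dir W: opp run (3,3) capped by B -> flip
Dir E: first cell '.' (not opp) -> no flip
Dir SW: first cell '.' (not opp) -> no flip
Dir S: first cell '.' (not opp) -> no flip
Dir SE: first cell '.' (not opp) -> no flip

Answer: (3,3)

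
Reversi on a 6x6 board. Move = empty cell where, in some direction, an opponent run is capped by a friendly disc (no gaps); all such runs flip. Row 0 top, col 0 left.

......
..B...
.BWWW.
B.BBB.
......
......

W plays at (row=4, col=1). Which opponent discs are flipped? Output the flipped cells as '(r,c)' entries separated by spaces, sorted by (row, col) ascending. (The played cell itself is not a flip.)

Dir NW: opp run (3,0), next=edge -> no flip
Dir N: first cell '.' (not opp) -> no flip
Dir NE: opp run (3,2) capped by W -> flip
Dir W: first cell '.' (not opp) -> no flip
Dir E: first cell '.' (not opp) -> no flip
Dir SW: first cell '.' (not opp) -> no flip
Dir S: first cell '.' (not opp) -> no flip
Dir SE: first cell '.' (not opp) -> no flip

Answer: (3,2)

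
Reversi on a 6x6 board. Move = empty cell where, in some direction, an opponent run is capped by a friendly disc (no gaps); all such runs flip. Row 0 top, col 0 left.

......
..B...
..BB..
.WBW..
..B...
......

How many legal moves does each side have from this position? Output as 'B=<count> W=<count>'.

-- B to move --
(2,0): flips 1 -> legal
(2,1): no bracket -> illegal
(2,4): flips 1 -> legal
(3,0): flips 1 -> legal
(3,4): flips 1 -> legal
(4,0): flips 1 -> legal
(4,1): no bracket -> illegal
(4,3): flips 1 -> legal
(4,4): flips 1 -> legal
B mobility = 7
-- W to move --
(0,1): no bracket -> illegal
(0,2): no bracket -> illegal
(0,3): no bracket -> illegal
(1,1): flips 1 -> legal
(1,3): flips 2 -> legal
(1,4): no bracket -> illegal
(2,1): no bracket -> illegal
(2,4): no bracket -> illegal
(3,4): no bracket -> illegal
(4,1): no bracket -> illegal
(4,3): no bracket -> illegal
(5,1): flips 1 -> legal
(5,2): no bracket -> illegal
(5,3): flips 1 -> legal
W mobility = 4

Answer: B=7 W=4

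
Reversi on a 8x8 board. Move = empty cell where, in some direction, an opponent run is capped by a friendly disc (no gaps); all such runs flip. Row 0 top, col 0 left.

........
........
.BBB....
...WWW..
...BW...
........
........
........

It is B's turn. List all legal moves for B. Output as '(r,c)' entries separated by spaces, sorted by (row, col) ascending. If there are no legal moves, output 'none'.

Answer: (2,5) (4,5) (5,5)

Derivation:
(2,4): no bracket -> illegal
(2,5): flips 1 -> legal
(2,6): no bracket -> illegal
(3,2): no bracket -> illegal
(3,6): no bracket -> illegal
(4,2): no bracket -> illegal
(4,5): flips 2 -> legal
(4,6): no bracket -> illegal
(5,3): no bracket -> illegal
(5,4): no bracket -> illegal
(5,5): flips 2 -> legal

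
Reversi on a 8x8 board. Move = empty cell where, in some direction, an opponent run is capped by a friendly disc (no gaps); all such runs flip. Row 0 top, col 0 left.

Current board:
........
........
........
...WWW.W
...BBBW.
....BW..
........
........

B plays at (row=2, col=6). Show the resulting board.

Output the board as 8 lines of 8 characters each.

Answer: ........
........
......B.
...WWB.W
...BBBW.
....BW..
........
........

Derivation:
Place B at (2,6); scan 8 dirs for brackets.
Dir NW: first cell '.' (not opp) -> no flip
Dir N: first cell '.' (not opp) -> no flip
Dir NE: first cell '.' (not opp) -> no flip
Dir W: first cell '.' (not opp) -> no flip
Dir E: first cell '.' (not opp) -> no flip
Dir SW: opp run (3,5) capped by B -> flip
Dir S: first cell '.' (not opp) -> no flip
Dir SE: opp run (3,7), next=edge -> no flip
All flips: (3,5)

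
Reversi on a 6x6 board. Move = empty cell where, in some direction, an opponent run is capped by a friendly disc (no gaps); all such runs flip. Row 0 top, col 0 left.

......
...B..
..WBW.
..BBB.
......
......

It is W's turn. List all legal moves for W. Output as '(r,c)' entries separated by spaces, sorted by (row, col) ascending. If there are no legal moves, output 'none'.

(0,2): flips 1 -> legal
(0,3): no bracket -> illegal
(0,4): flips 1 -> legal
(1,2): no bracket -> illegal
(1,4): no bracket -> illegal
(2,1): no bracket -> illegal
(2,5): no bracket -> illegal
(3,1): no bracket -> illegal
(3,5): no bracket -> illegal
(4,1): no bracket -> illegal
(4,2): flips 2 -> legal
(4,3): no bracket -> illegal
(4,4): flips 2 -> legal
(4,5): no bracket -> illegal

Answer: (0,2) (0,4) (4,2) (4,4)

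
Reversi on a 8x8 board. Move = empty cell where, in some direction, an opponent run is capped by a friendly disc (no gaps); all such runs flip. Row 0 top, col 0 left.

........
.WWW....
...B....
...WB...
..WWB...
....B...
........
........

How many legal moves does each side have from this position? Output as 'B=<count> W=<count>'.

Answer: B=7 W=5

Derivation:
-- B to move --
(0,0): no bracket -> illegal
(0,1): flips 1 -> legal
(0,2): no bracket -> illegal
(0,3): flips 1 -> legal
(0,4): no bracket -> illegal
(1,0): no bracket -> illegal
(1,4): no bracket -> illegal
(2,0): no bracket -> illegal
(2,1): no bracket -> illegal
(2,2): flips 1 -> legal
(2,4): no bracket -> illegal
(3,1): no bracket -> illegal
(3,2): flips 2 -> legal
(4,1): flips 2 -> legal
(5,1): no bracket -> illegal
(5,2): flips 1 -> legal
(5,3): flips 2 -> legal
B mobility = 7
-- W to move --
(1,4): no bracket -> illegal
(2,2): no bracket -> illegal
(2,4): no bracket -> illegal
(2,5): flips 1 -> legal
(3,2): no bracket -> illegal
(3,5): flips 1 -> legal
(4,5): flips 3 -> legal
(5,3): no bracket -> illegal
(5,5): flips 1 -> legal
(6,3): no bracket -> illegal
(6,4): no bracket -> illegal
(6,5): flips 1 -> legal
W mobility = 5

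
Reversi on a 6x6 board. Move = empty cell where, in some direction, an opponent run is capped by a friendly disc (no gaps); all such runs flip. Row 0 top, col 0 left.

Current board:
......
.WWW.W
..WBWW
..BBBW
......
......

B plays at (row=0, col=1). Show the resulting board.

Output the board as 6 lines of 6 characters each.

Place B at (0,1); scan 8 dirs for brackets.
Dir NW: edge -> no flip
Dir N: edge -> no flip
Dir NE: edge -> no flip
Dir W: first cell '.' (not opp) -> no flip
Dir E: first cell '.' (not opp) -> no flip
Dir SW: first cell '.' (not opp) -> no flip
Dir S: opp run (1,1), next='.' -> no flip
Dir SE: opp run (1,2) capped by B -> flip
All flips: (1,2)

Answer: .B....
.WBW.W
..WBWW
..BBBW
......
......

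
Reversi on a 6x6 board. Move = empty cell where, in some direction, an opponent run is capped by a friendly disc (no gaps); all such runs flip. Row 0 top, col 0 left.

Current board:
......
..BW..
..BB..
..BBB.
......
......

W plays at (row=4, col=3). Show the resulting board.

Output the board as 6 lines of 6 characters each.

Answer: ......
..BW..
..BW..
..BWB.
...W..
......

Derivation:
Place W at (4,3); scan 8 dirs for brackets.
Dir NW: opp run (3,2), next='.' -> no flip
Dir N: opp run (3,3) (2,3) capped by W -> flip
Dir NE: opp run (3,4), next='.' -> no flip
Dir W: first cell '.' (not opp) -> no flip
Dir E: first cell '.' (not opp) -> no flip
Dir SW: first cell '.' (not opp) -> no flip
Dir S: first cell '.' (not opp) -> no flip
Dir SE: first cell '.' (not opp) -> no flip
All flips: (2,3) (3,3)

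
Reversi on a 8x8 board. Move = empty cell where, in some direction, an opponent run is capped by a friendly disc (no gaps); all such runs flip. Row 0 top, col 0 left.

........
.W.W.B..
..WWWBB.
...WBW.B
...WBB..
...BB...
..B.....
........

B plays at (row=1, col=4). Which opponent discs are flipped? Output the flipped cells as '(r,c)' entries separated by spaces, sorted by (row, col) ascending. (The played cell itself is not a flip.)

Answer: (2,4)

Derivation:
Dir NW: first cell '.' (not opp) -> no flip
Dir N: first cell '.' (not opp) -> no flip
Dir NE: first cell '.' (not opp) -> no flip
Dir W: opp run (1,3), next='.' -> no flip
Dir E: first cell 'B' (not opp) -> no flip
Dir SW: opp run (2,3), next='.' -> no flip
Dir S: opp run (2,4) capped by B -> flip
Dir SE: first cell 'B' (not opp) -> no flip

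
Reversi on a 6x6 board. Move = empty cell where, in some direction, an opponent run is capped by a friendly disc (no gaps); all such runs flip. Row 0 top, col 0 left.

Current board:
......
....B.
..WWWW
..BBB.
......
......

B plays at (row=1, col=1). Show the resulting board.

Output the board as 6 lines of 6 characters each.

Answer: ......
.B..B.
..BWWW
..BBB.
......
......

Derivation:
Place B at (1,1); scan 8 dirs for brackets.
Dir NW: first cell '.' (not opp) -> no flip
Dir N: first cell '.' (not opp) -> no flip
Dir NE: first cell '.' (not opp) -> no flip
Dir W: first cell '.' (not opp) -> no flip
Dir E: first cell '.' (not opp) -> no flip
Dir SW: first cell '.' (not opp) -> no flip
Dir S: first cell '.' (not opp) -> no flip
Dir SE: opp run (2,2) capped by B -> flip
All flips: (2,2)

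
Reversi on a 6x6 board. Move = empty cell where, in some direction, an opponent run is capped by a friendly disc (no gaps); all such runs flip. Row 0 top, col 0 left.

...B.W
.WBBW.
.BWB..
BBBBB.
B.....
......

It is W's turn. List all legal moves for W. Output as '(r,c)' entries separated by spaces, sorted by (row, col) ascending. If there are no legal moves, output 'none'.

(0,1): no bracket -> illegal
(0,2): flips 1 -> legal
(0,4): flips 1 -> legal
(1,0): no bracket -> illegal
(2,0): flips 1 -> legal
(2,4): flips 1 -> legal
(2,5): no bracket -> illegal
(3,5): no bracket -> illegal
(4,1): flips 4 -> legal
(4,2): flips 1 -> legal
(4,3): no bracket -> illegal
(4,4): flips 1 -> legal
(4,5): no bracket -> illegal
(5,0): no bracket -> illegal
(5,1): no bracket -> illegal

Answer: (0,2) (0,4) (2,0) (2,4) (4,1) (4,2) (4,4)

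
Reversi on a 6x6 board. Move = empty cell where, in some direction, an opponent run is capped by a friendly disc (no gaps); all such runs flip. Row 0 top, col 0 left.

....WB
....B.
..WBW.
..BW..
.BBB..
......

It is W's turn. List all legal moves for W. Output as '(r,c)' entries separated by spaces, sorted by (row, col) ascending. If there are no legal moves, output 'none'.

(0,3): no bracket -> illegal
(1,2): no bracket -> illegal
(1,3): flips 1 -> legal
(1,5): no bracket -> illegal
(2,1): no bracket -> illegal
(2,5): no bracket -> illegal
(3,0): no bracket -> illegal
(3,1): flips 1 -> legal
(3,4): no bracket -> illegal
(4,0): no bracket -> illegal
(4,4): no bracket -> illegal
(5,0): no bracket -> illegal
(5,1): flips 1 -> legal
(5,2): flips 2 -> legal
(5,3): flips 1 -> legal
(5,4): no bracket -> illegal

Answer: (1,3) (3,1) (5,1) (5,2) (5,3)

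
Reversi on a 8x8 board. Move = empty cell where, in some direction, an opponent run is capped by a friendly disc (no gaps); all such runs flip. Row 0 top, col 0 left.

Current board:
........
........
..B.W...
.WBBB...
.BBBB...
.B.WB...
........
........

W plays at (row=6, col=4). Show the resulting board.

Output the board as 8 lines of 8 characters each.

Answer: ........
........
..B.W...
.WBBW...
.BBBW...
.B.WW...
....W...
........

Derivation:
Place W at (6,4); scan 8 dirs for brackets.
Dir NW: first cell 'W' (not opp) -> no flip
Dir N: opp run (5,4) (4,4) (3,4) capped by W -> flip
Dir NE: first cell '.' (not opp) -> no flip
Dir W: first cell '.' (not opp) -> no flip
Dir E: first cell '.' (not opp) -> no flip
Dir SW: first cell '.' (not opp) -> no flip
Dir S: first cell '.' (not opp) -> no flip
Dir SE: first cell '.' (not opp) -> no flip
All flips: (3,4) (4,4) (5,4)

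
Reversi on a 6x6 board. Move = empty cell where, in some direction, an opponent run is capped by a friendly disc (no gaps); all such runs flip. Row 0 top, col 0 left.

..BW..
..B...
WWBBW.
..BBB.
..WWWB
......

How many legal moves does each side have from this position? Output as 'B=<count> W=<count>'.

Answer: B=12 W=4

Derivation:
-- B to move --
(0,4): flips 1 -> legal
(1,0): flips 1 -> legal
(1,1): no bracket -> illegal
(1,3): no bracket -> illegal
(1,4): flips 1 -> legal
(1,5): flips 1 -> legal
(2,5): flips 1 -> legal
(3,0): flips 1 -> legal
(3,1): no bracket -> illegal
(3,5): no bracket -> illegal
(4,1): flips 3 -> legal
(5,1): flips 1 -> legal
(5,2): flips 2 -> legal
(5,3): flips 1 -> legal
(5,4): flips 2 -> legal
(5,5): flips 1 -> legal
B mobility = 12
-- W to move --
(0,1): flips 1 -> legal
(1,1): flips 2 -> legal
(1,3): flips 2 -> legal
(1,4): no bracket -> illegal
(2,5): flips 1 -> legal
(3,1): no bracket -> illegal
(3,5): no bracket -> illegal
(4,1): no bracket -> illegal
(5,4): no bracket -> illegal
(5,5): no bracket -> illegal
W mobility = 4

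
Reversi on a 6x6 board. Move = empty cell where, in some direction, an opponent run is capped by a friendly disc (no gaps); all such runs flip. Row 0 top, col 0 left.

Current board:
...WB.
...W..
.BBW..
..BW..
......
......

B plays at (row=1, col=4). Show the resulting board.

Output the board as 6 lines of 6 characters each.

Answer: ...WB.
...WB.
.BBB..
..BW..
......
......

Derivation:
Place B at (1,4); scan 8 dirs for brackets.
Dir NW: opp run (0,3), next=edge -> no flip
Dir N: first cell 'B' (not opp) -> no flip
Dir NE: first cell '.' (not opp) -> no flip
Dir W: opp run (1,3), next='.' -> no flip
Dir E: first cell '.' (not opp) -> no flip
Dir SW: opp run (2,3) capped by B -> flip
Dir S: first cell '.' (not opp) -> no flip
Dir SE: first cell '.' (not opp) -> no flip
All flips: (2,3)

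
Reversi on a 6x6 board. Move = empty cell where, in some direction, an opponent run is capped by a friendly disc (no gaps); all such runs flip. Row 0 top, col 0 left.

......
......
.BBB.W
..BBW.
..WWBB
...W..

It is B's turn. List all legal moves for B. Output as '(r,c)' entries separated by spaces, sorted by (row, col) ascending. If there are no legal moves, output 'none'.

(1,4): no bracket -> illegal
(1,5): no bracket -> illegal
(2,4): flips 1 -> legal
(3,1): no bracket -> illegal
(3,5): flips 1 -> legal
(4,1): flips 2 -> legal
(5,1): flips 1 -> legal
(5,2): flips 1 -> legal
(5,4): flips 1 -> legal

Answer: (2,4) (3,5) (4,1) (5,1) (5,2) (5,4)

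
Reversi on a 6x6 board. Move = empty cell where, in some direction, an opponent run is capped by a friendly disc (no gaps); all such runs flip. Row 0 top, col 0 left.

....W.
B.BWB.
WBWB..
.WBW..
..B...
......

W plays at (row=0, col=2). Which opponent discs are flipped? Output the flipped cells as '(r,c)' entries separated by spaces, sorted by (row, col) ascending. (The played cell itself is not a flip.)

Answer: (1,2)

Derivation:
Dir NW: edge -> no flip
Dir N: edge -> no flip
Dir NE: edge -> no flip
Dir W: first cell '.' (not opp) -> no flip
Dir E: first cell '.' (not opp) -> no flip
Dir SW: first cell '.' (not opp) -> no flip
Dir S: opp run (1,2) capped by W -> flip
Dir SE: first cell 'W' (not opp) -> no flip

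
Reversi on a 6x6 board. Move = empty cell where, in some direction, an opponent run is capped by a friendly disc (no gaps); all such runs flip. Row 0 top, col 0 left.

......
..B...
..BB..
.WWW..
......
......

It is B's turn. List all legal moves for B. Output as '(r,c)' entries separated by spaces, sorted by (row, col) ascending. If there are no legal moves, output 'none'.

Answer: (4,0) (4,1) (4,2) (4,3) (4,4)

Derivation:
(2,0): no bracket -> illegal
(2,1): no bracket -> illegal
(2,4): no bracket -> illegal
(3,0): no bracket -> illegal
(3,4): no bracket -> illegal
(4,0): flips 1 -> legal
(4,1): flips 1 -> legal
(4,2): flips 1 -> legal
(4,3): flips 1 -> legal
(4,4): flips 1 -> legal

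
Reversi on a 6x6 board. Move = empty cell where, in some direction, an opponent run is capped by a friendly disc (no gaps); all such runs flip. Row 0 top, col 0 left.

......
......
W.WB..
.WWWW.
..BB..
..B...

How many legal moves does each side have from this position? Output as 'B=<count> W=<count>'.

Answer: B=6 W=7

Derivation:
-- B to move --
(1,0): no bracket -> illegal
(1,1): no bracket -> illegal
(1,2): flips 2 -> legal
(1,3): no bracket -> illegal
(2,1): flips 2 -> legal
(2,4): flips 1 -> legal
(2,5): flips 1 -> legal
(3,0): no bracket -> illegal
(3,5): no bracket -> illegal
(4,0): no bracket -> illegal
(4,1): flips 1 -> legal
(4,4): no bracket -> illegal
(4,5): flips 1 -> legal
B mobility = 6
-- W to move --
(1,2): flips 1 -> legal
(1,3): flips 1 -> legal
(1,4): flips 1 -> legal
(2,4): flips 1 -> legal
(4,1): no bracket -> illegal
(4,4): no bracket -> illegal
(5,1): flips 1 -> legal
(5,3): flips 2 -> legal
(5,4): flips 1 -> legal
W mobility = 7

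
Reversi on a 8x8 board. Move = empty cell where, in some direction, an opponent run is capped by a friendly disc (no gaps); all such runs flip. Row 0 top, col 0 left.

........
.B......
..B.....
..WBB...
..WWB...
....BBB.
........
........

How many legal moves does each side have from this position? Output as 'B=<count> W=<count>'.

-- B to move --
(2,1): flips 2 -> legal
(2,3): no bracket -> illegal
(3,1): flips 1 -> legal
(4,1): flips 2 -> legal
(5,1): flips 1 -> legal
(5,2): flips 3 -> legal
(5,3): flips 1 -> legal
B mobility = 6
-- W to move --
(0,0): no bracket -> illegal
(0,1): no bracket -> illegal
(0,2): no bracket -> illegal
(1,0): no bracket -> illegal
(1,2): flips 1 -> legal
(1,3): no bracket -> illegal
(2,0): no bracket -> illegal
(2,1): no bracket -> illegal
(2,3): flips 1 -> legal
(2,4): flips 1 -> legal
(2,5): flips 1 -> legal
(3,1): no bracket -> illegal
(3,5): flips 2 -> legal
(4,5): flips 1 -> legal
(4,6): no bracket -> illegal
(4,7): no bracket -> illegal
(5,3): no bracket -> illegal
(5,7): no bracket -> illegal
(6,3): no bracket -> illegal
(6,4): no bracket -> illegal
(6,5): flips 1 -> legal
(6,6): no bracket -> illegal
(6,7): no bracket -> illegal
W mobility = 7

Answer: B=6 W=7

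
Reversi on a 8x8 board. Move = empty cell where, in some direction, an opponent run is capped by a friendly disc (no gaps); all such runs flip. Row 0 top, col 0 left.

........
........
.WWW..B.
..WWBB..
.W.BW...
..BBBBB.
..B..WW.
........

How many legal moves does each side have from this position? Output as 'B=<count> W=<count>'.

Answer: B=11 W=10

Derivation:
-- B to move --
(1,0): flips 2 -> legal
(1,1): flips 3 -> legal
(1,2): flips 1 -> legal
(1,3): flips 2 -> legal
(1,4): no bracket -> illegal
(2,0): no bracket -> illegal
(2,4): no bracket -> illegal
(3,0): flips 1 -> legal
(3,1): flips 2 -> legal
(4,0): no bracket -> illegal
(4,2): no bracket -> illegal
(4,5): flips 1 -> legal
(5,0): no bracket -> illegal
(5,1): no bracket -> illegal
(5,7): no bracket -> illegal
(6,4): no bracket -> illegal
(6,7): no bracket -> illegal
(7,4): flips 1 -> legal
(7,5): flips 1 -> legal
(7,6): flips 2 -> legal
(7,7): flips 1 -> legal
B mobility = 11
-- W to move --
(1,5): no bracket -> illegal
(1,6): no bracket -> illegal
(1,7): flips 2 -> legal
(2,4): flips 1 -> legal
(2,5): no bracket -> illegal
(2,7): no bracket -> illegal
(3,6): flips 2 -> legal
(3,7): no bracket -> illegal
(4,2): flips 1 -> legal
(4,5): flips 2 -> legal
(4,6): flips 1 -> legal
(4,7): flips 1 -> legal
(5,1): no bracket -> illegal
(5,7): no bracket -> illegal
(6,1): no bracket -> illegal
(6,3): flips 3 -> legal
(6,4): flips 1 -> legal
(6,7): no bracket -> illegal
(7,1): flips 2 -> legal
(7,2): no bracket -> illegal
(7,3): no bracket -> illegal
W mobility = 10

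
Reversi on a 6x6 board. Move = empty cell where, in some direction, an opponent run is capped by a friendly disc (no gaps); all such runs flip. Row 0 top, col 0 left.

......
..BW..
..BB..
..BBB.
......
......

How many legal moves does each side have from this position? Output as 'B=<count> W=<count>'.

-- B to move --
(0,2): no bracket -> illegal
(0,3): flips 1 -> legal
(0,4): flips 1 -> legal
(1,4): flips 1 -> legal
(2,4): no bracket -> illegal
B mobility = 3
-- W to move --
(0,1): no bracket -> illegal
(0,2): no bracket -> illegal
(0,3): no bracket -> illegal
(1,1): flips 1 -> legal
(1,4): no bracket -> illegal
(2,1): no bracket -> illegal
(2,4): no bracket -> illegal
(2,5): no bracket -> illegal
(3,1): flips 1 -> legal
(3,5): no bracket -> illegal
(4,1): no bracket -> illegal
(4,2): no bracket -> illegal
(4,3): flips 2 -> legal
(4,4): no bracket -> illegal
(4,5): no bracket -> illegal
W mobility = 3

Answer: B=3 W=3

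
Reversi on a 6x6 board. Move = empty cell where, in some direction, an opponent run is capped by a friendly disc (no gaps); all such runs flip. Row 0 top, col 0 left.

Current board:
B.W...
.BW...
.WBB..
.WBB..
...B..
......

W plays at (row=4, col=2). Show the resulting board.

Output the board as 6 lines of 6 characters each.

Answer: B.W...
.BW...
.WWB..
.WWB..
..WB..
......

Derivation:
Place W at (4,2); scan 8 dirs for brackets.
Dir NW: first cell 'W' (not opp) -> no flip
Dir N: opp run (3,2) (2,2) capped by W -> flip
Dir NE: opp run (3,3), next='.' -> no flip
Dir W: first cell '.' (not opp) -> no flip
Dir E: opp run (4,3), next='.' -> no flip
Dir SW: first cell '.' (not opp) -> no flip
Dir S: first cell '.' (not opp) -> no flip
Dir SE: first cell '.' (not opp) -> no flip
All flips: (2,2) (3,2)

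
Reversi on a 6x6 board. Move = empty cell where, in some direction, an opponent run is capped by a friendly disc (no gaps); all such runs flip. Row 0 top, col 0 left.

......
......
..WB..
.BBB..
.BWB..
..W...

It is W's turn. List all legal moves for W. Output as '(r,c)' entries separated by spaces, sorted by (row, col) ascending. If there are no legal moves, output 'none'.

Answer: (2,0) (2,4) (3,0) (3,4) (4,0) (4,4)

Derivation:
(1,2): no bracket -> illegal
(1,3): no bracket -> illegal
(1,4): no bracket -> illegal
(2,0): flips 1 -> legal
(2,1): no bracket -> illegal
(2,4): flips 2 -> legal
(3,0): flips 1 -> legal
(3,4): flips 1 -> legal
(4,0): flips 2 -> legal
(4,4): flips 2 -> legal
(5,0): no bracket -> illegal
(5,1): no bracket -> illegal
(5,3): no bracket -> illegal
(5,4): no bracket -> illegal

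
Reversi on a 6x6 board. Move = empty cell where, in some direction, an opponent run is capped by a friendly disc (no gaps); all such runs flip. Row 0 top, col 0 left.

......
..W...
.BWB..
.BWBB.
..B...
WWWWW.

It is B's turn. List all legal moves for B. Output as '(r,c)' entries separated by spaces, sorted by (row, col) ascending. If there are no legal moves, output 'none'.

(0,1): flips 1 -> legal
(0,2): flips 3 -> legal
(0,3): flips 1 -> legal
(1,1): flips 1 -> legal
(1,3): flips 1 -> legal
(4,0): no bracket -> illegal
(4,1): flips 1 -> legal
(4,3): flips 1 -> legal
(4,4): no bracket -> illegal
(4,5): no bracket -> illegal
(5,5): no bracket -> illegal

Answer: (0,1) (0,2) (0,3) (1,1) (1,3) (4,1) (4,3)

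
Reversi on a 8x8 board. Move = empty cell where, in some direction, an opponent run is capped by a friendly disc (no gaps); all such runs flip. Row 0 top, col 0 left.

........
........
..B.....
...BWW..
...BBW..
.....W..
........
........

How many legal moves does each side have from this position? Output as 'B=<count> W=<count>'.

-- B to move --
(2,3): no bracket -> illegal
(2,4): flips 1 -> legal
(2,5): flips 1 -> legal
(2,6): flips 1 -> legal
(3,6): flips 2 -> legal
(4,6): flips 1 -> legal
(5,4): no bracket -> illegal
(5,6): no bracket -> illegal
(6,4): no bracket -> illegal
(6,5): no bracket -> illegal
(6,6): flips 1 -> legal
B mobility = 6
-- W to move --
(1,1): flips 3 -> legal
(1,2): no bracket -> illegal
(1,3): no bracket -> illegal
(2,1): no bracket -> illegal
(2,3): no bracket -> illegal
(2,4): no bracket -> illegal
(3,1): no bracket -> illegal
(3,2): flips 1 -> legal
(4,2): flips 2 -> legal
(5,2): flips 1 -> legal
(5,3): flips 1 -> legal
(5,4): flips 1 -> legal
W mobility = 6

Answer: B=6 W=6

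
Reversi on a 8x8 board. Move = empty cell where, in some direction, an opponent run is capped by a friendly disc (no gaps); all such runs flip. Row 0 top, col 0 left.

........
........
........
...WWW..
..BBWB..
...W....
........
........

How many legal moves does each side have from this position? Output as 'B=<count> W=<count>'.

Answer: B=5 W=7

Derivation:
-- B to move --
(2,2): no bracket -> illegal
(2,3): flips 2 -> legal
(2,4): flips 1 -> legal
(2,5): flips 2 -> legal
(2,6): no bracket -> illegal
(3,2): no bracket -> illegal
(3,6): no bracket -> illegal
(4,6): no bracket -> illegal
(5,2): no bracket -> illegal
(5,4): no bracket -> illegal
(5,5): no bracket -> illegal
(6,2): no bracket -> illegal
(6,3): flips 1 -> legal
(6,4): flips 1 -> legal
B mobility = 5
-- W to move --
(3,1): flips 1 -> legal
(3,2): no bracket -> illegal
(3,6): no bracket -> illegal
(4,1): flips 2 -> legal
(4,6): flips 1 -> legal
(5,1): flips 1 -> legal
(5,2): flips 1 -> legal
(5,4): no bracket -> illegal
(5,5): flips 1 -> legal
(5,6): flips 1 -> legal
W mobility = 7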